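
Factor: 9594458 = 2^1*4797229^1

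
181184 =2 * 90592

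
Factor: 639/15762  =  3/74 =2^( - 1)*3^1*37^( - 1)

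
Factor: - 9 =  -3^2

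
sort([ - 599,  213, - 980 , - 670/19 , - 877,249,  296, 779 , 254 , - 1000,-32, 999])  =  [ - 1000, - 980,-877, - 599, - 670/19, - 32 , 213,249,254,296,779, 999]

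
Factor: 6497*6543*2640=2^4*3^3 * 5^1*11^1*73^1*89^1*727^1 = 112226059440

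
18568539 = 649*28611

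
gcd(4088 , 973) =7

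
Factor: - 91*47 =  -7^1*13^1*47^1 = - 4277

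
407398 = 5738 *71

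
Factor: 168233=13^1*12941^1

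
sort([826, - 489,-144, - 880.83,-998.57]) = [ - 998.57,-880.83,-489, - 144, 826 ] 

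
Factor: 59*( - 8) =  - 2^3*59^1 = - 472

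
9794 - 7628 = 2166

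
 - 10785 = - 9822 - 963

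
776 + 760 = 1536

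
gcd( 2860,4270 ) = 10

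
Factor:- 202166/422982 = -271/567 = -3^ (-4 ) * 7^(-1 )*271^1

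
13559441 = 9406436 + 4153005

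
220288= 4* 55072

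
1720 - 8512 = - 6792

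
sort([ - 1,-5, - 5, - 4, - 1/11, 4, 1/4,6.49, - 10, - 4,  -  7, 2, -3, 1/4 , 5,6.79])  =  [-10, - 7, - 5, - 5,-4, - 4, - 3, - 1,-1/11, 1/4, 1/4, 2,4 , 5,6.49,6.79]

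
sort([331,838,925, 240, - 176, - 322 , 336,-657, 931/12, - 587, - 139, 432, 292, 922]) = [ - 657, - 587, - 322, - 176, - 139, 931/12, 240,292,331, 336,432,838,  922,925 ]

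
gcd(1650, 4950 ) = 1650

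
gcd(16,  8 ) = 8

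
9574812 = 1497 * 6396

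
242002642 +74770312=316772954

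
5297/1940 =5297/1940  =  2.73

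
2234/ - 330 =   -  1117/165=- 6.77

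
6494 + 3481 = 9975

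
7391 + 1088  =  8479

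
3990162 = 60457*66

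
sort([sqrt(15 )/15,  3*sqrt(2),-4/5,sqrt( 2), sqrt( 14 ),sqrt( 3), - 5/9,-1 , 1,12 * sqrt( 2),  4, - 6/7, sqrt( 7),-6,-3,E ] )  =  [-6, - 3 ,-1,-6/7, - 4/5,- 5/9, sqrt( 15)/15,1,sqrt( 2 ),  sqrt(3) , sqrt( 7), E, sqrt (14),4,3*sqrt( 2 ),12*sqrt( 2) ]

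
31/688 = 31/688 = 0.05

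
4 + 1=5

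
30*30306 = 909180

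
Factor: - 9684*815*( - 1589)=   2^2*3^2*5^1*7^1 *163^1 * 227^1*269^1 = 12541118940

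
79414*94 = 7464916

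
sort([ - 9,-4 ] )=[ - 9, - 4]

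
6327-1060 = 5267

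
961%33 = 4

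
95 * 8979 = 853005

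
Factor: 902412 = 2^2*3^2*7^1*3581^1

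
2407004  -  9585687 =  - 7178683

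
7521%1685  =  781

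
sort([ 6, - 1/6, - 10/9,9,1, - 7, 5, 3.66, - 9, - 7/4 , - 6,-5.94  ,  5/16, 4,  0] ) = [ - 9 , - 7, - 6,  -  5.94,  -  7/4, - 10/9, -1/6, 0,5/16,1,  3.66 , 4,  5,6, 9]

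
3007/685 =3007/685 = 4.39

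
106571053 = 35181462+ 71389591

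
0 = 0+0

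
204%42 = 36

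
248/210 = 1 + 19/105 = 1.18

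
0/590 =0=   0.00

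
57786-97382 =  - 39596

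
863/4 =215 + 3/4= 215.75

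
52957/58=913 + 3/58 = 913.05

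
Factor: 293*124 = 36332 =2^2*31^1 * 293^1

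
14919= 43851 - 28932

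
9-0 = 9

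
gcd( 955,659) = 1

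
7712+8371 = 16083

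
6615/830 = 1323/166 = 7.97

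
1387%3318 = 1387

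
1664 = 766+898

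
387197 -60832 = 326365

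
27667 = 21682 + 5985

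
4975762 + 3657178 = 8632940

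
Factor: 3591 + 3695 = 7286 = 2^1*3643^1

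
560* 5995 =3357200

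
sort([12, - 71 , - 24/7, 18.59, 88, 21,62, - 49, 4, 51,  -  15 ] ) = [  -  71,  -  49, - 15, - 24/7,4,12, 18.59,21 , 51 , 62, 88]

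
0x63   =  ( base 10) 99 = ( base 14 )71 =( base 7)201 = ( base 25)3O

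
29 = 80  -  51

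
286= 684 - 398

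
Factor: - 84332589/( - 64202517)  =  28110863/21400839= 3^( - 2) * 11^1* 43^1*47^( - 1)*103^1 * 577^1*50593^( - 1) 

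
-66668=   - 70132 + 3464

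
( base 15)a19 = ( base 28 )2p6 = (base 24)3mi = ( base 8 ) 4342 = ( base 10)2274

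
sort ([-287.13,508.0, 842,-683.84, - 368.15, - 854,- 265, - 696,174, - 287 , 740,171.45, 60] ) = [ - 854, - 696, - 683.84, - 368.15, - 287.13, - 287, - 265, 60, 171.45,174,508.0, 740,842 ] 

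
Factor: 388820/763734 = 194410/381867 = 2^1*3^(-1)  *5^1*19441^1 * 127289^ (-1 )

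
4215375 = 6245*675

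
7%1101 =7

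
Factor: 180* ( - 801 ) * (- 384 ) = 55365120=2^9 * 3^5 * 5^1*89^1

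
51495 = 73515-22020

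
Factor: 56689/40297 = 59^( -1 ) *83^1 = 83/59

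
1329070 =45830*29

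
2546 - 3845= - 1299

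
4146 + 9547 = 13693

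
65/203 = 65/203 = 0.32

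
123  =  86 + 37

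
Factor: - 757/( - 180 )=2^( - 2 )*3^(-2 )*5^( - 1)*757^1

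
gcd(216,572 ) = 4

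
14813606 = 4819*3074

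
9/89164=9/89164 = 0.00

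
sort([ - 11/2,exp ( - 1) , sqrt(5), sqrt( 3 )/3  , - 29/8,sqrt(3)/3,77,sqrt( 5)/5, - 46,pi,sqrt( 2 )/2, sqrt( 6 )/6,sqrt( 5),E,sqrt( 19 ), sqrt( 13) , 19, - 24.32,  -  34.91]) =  [  -  46, -34.91, - 24.32,  -  11/2,  -  29/8,exp( - 1),sqrt( 6 ) /6,  sqrt ( 5)/5,sqrt(3) /3,  sqrt( 3) /3,  sqrt (2) /2,sqrt(5),  sqrt ( 5),E, pi,sqrt(13),  sqrt( 19),19, 77 ]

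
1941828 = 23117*84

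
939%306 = 21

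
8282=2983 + 5299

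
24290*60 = 1457400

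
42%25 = 17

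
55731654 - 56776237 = -1044583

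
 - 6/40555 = - 1+40549/40555 = - 0.00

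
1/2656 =1/2656 = 0.00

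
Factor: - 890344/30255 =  - 2^3 * 3^( - 1 )*5^( - 1) * 7^1*13^1*1223^1 * 2017^(-1)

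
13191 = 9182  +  4009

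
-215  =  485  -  700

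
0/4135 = 0 = 0.00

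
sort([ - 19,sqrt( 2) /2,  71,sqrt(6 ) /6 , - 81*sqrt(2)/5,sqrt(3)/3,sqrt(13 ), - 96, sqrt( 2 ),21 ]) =[ - 96, - 81 * sqrt (2)/5, - 19, sqrt( 6) /6, sqrt ( 3)/3,sqrt(2)/2, sqrt( 2),sqrt ( 13),21,71 ]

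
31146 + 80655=111801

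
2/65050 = 1/32525 = 0.00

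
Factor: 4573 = 17^1*269^1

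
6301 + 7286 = 13587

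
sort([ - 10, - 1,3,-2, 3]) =[-10,-2, - 1,3,3]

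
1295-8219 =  - 6924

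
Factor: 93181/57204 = 2^(-2)*3^( - 2) * 7^( - 1)*11^1*43^1*197^1*227^ ( - 1 ) 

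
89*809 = 72001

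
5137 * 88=452056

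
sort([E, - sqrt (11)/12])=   [-sqrt(11)/12,E]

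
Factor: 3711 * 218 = 2^1*3^1*109^1*1237^1  =  808998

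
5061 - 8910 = -3849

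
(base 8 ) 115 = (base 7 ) 140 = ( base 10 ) 77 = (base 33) 2B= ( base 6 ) 205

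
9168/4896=1+89/102=1.87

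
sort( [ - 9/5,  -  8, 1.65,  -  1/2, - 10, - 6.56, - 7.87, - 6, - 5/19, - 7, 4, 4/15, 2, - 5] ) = [-10, - 8, - 7.87, - 7,  -  6.56, - 6, - 5, - 9/5, - 1/2, - 5/19,4/15,1.65, 2,4]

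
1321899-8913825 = - 7591926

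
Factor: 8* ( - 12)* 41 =-3936 = - 2^5*3^1*41^1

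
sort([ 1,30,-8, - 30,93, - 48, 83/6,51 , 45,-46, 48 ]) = [ - 48, - 46, - 30 , - 8 , 1, 83/6,30,45, 48,51, 93]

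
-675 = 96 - 771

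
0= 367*0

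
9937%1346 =515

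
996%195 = 21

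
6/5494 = 3/2747 = 0.00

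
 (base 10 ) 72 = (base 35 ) 22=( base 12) 60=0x48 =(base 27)2I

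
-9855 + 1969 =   -  7886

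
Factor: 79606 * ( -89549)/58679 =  -2^1*53^1*149^1 * 601^1 * 751^1*58679^ (-1 )= - 7128637694/58679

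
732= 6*122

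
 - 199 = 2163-2362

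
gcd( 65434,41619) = 1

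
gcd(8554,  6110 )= 1222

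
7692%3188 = 1316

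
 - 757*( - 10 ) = 7570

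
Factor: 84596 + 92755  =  177351=3^1*31^1 * 1907^1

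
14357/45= 14357/45 = 319.04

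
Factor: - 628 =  -2^2 *157^1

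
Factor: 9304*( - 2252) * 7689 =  - 2^5*3^1 * 11^1*233^1*563^1*1163^1 = -161104602912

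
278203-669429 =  - 391226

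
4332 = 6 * 722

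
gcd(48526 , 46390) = 2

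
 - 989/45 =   -  989/45 =-  21.98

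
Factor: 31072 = 2^5 *971^1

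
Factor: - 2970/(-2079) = 2^1*5^1* 7^( - 1) =10/7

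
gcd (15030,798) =6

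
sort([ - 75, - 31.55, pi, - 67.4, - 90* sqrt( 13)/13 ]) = [-75, - 67.4, - 31.55,-90*sqrt( 13 ) /13, pi] 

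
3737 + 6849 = 10586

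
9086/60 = 151 + 13/30=151.43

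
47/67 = 47/67 = 0.70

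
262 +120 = 382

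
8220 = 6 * 1370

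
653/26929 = 653/26929 = 0.02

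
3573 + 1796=5369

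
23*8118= 186714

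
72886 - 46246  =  26640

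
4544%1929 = 686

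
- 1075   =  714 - 1789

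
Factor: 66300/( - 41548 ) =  - 75/47   =  -  3^1* 5^2*47^( - 1 ) 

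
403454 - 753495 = - 350041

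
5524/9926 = 2762/4963 = 0.56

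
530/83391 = 530/83391  =  0.01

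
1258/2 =629 =629.00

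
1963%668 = 627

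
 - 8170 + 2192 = -5978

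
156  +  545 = 701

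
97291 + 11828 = 109119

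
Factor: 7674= 2^1 * 3^1 * 1279^1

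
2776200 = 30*92540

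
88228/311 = 88228/311=283.69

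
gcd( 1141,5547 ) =1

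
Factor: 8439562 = 2^1*4219781^1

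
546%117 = 78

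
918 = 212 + 706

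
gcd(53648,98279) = 1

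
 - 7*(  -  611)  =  4277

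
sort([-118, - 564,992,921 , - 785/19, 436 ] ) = [ - 564, - 118 , - 785/19,436,921,992 ] 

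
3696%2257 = 1439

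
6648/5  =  6648/5 = 1329.60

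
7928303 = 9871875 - 1943572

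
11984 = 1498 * 8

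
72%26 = 20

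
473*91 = 43043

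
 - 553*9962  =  - 5508986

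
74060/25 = 14812/5 = 2962.40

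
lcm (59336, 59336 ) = 59336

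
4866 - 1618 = 3248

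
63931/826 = 9133/118 =77.40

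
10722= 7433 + 3289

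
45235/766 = 45235/766 = 59.05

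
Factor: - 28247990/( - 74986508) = 2^(-1) * 5^1*43^1*71^ ( - 1)*179^1* 229^(-1)*367^1*1153^(-1)= 14123995/37493254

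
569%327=242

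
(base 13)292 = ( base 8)711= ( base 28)G9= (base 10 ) 457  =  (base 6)2041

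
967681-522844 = 444837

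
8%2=0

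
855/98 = 8 + 71/98 = 8.72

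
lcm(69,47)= 3243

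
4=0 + 4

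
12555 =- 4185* ( - 3 ) 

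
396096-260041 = 136055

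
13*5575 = 72475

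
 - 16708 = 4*( - 4177)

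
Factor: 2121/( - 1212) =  - 7/4= - 2^(  -  2)*7^1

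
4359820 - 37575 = 4322245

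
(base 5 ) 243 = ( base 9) 81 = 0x49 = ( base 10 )73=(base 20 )3d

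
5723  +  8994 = 14717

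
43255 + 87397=130652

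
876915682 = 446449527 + 430466155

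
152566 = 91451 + 61115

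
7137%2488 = 2161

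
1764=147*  12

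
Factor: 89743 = 17^1 * 5279^1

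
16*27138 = 434208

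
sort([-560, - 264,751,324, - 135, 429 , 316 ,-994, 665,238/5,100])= [-994, - 560, - 264, - 135, 238/5,100,316, 324, 429, 665,751] 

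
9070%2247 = 82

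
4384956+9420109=13805065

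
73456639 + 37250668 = 110707307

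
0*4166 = 0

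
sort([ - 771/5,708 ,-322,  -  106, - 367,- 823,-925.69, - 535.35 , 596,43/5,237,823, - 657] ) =[- 925.69, - 823, - 657  , - 535.35, - 367 , - 322,  -  771/5, - 106,43/5, 237, 596, 708,823] 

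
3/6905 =3/6905 = 0.00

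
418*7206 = 3012108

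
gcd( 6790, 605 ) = 5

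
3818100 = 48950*78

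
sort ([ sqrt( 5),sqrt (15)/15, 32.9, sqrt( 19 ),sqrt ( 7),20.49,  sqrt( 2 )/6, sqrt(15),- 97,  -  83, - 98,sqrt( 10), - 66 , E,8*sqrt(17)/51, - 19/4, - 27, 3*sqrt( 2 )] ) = [ - 98,-97, - 83,-66,  -  27,  -  19/4, sqrt( 2)/6,  sqrt( 15 )/15, 8*sqrt( 17) /51, sqrt( 5),sqrt(7 ), E,sqrt( 10 ),sqrt( 15), 3*sqrt(2 ), sqrt( 19),20.49, 32.9]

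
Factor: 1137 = 3^1*379^1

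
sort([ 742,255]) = [255, 742]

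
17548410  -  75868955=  - 58320545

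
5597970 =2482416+3115554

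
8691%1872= 1203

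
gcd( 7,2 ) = 1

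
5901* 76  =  448476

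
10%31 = 10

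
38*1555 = 59090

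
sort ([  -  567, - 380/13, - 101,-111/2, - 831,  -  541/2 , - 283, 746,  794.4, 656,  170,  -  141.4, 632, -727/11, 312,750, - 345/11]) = [ - 831 , - 567,-283, - 541/2, - 141.4, - 101, - 727/11,-111/2,-345/11, - 380/13, 170,312, 632 , 656, 746, 750,794.4 ]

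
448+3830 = 4278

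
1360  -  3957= - 2597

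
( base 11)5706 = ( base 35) 64I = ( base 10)7508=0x1D54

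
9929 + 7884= 17813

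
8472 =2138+6334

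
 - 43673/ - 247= 176 + 201/247 = 176.81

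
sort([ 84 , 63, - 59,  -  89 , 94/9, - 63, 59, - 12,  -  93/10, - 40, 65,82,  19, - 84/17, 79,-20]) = [  -  89, - 63,  -  59, - 40 , - 20, - 12, - 93/10, - 84/17 , 94/9, 19, 59, 63 , 65, 79,82,84 ]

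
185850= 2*92925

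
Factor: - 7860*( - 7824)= 2^6*3^2*5^1*131^1  *  163^1 = 61496640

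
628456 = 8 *78557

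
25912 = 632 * 41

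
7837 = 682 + 7155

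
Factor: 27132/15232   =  2^(-5)*3^1* 19^1=   57/32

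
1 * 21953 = 21953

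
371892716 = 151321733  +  220570983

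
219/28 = 219/28= 7.82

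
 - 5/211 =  - 1 + 206/211 = -  0.02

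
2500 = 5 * 500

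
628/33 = 628/33 = 19.03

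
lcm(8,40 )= 40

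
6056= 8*757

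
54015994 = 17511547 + 36504447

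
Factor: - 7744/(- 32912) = 2^2*17^( - 1 ) = 4/17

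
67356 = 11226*6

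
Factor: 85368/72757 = 2^3*3^1*31^( - 1)*2347^(-1) * 3557^1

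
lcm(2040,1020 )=2040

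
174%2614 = 174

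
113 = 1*113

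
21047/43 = 21047/43 = 489.47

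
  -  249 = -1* 249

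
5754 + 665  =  6419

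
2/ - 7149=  - 1 + 7147/7149 = - 0.00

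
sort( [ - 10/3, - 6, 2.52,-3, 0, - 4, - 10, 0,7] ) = [ - 10 ,-6,-4, - 10/3, - 3,0, 0,2.52,7 ]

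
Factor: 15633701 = 15633701^1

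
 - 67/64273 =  - 67/64273 = - 0.00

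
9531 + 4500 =14031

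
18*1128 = 20304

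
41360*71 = 2936560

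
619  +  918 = 1537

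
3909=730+3179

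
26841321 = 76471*351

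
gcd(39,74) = 1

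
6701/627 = 6701/627  =  10.69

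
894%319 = 256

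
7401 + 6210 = 13611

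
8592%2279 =1755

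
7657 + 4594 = 12251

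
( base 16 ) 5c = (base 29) 35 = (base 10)92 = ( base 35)2m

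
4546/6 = 2273/3 = 757.67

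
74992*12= 899904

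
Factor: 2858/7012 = 1429/3506 = 2^(-1 ) * 1429^1*1753^(-1) 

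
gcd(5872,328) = 8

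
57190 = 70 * 817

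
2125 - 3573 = - 1448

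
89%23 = 20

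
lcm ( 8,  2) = 8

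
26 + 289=315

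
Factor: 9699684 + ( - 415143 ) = 9284541 = 3^1*7^1 * 442121^1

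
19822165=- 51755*( - 383)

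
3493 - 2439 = 1054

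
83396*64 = 5337344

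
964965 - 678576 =286389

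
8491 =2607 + 5884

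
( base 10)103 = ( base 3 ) 10211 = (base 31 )3a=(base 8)147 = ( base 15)6D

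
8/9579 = 8/9579 = 0.00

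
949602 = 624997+324605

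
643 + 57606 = 58249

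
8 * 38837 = 310696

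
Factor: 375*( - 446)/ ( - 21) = 55750/7 = 2^1*5^3*7^( - 1 )*223^1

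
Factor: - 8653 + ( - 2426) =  - 3^2*1231^1 =- 11079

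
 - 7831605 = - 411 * 19055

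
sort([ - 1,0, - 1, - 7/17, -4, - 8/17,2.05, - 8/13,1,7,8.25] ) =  [ - 4, - 1,- 1, - 8/13, - 8/17, - 7/17,0, 1,2.05,7,8.25]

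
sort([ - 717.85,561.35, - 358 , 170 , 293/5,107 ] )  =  [ - 717.85, - 358,293/5,107, 170, 561.35 ] 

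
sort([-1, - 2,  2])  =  [ - 2, - 1,  2]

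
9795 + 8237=18032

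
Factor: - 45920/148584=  - 140/453 =- 2^2 * 3^(- 1)*5^1 * 7^1*151^( - 1)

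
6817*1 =6817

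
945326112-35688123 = 909637989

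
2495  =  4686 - 2191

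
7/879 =7/879 = 0.01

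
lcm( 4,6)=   12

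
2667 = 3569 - 902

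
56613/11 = 5146 + 7/11 = 5146.64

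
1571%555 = 461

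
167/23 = 167/23 = 7.26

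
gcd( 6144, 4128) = 96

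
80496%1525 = 1196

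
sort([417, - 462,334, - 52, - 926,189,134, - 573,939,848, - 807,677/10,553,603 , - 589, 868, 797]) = [-926, - 807,-589, - 573, - 462, - 52,677/10, 134,  189,334,417,553,603, 797 , 848,868,939] 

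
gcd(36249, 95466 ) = 3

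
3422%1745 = 1677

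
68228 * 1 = 68228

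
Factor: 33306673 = 33306673^1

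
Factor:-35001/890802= - 3889/98978= - 2^( - 1)*11^(- 2)*409^ (- 1) * 3889^1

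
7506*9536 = 71577216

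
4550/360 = 12 + 23/36 = 12.64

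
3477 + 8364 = 11841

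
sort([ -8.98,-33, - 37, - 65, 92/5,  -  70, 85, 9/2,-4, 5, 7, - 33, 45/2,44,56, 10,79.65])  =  [ - 70,- 65 , - 37 , - 33, - 33, - 8.98,  -  4,9/2,5, 7,10, 92/5, 45/2,44,56, 79.65, 85 ]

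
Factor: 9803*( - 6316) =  - 61915748 = - 2^2*1579^1*9803^1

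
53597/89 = 53597/89 =602.21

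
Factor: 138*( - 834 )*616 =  - 2^5* 3^2*7^1 * 11^1*23^1 * 139^1 = - 70896672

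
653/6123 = 653/6123 = 0.11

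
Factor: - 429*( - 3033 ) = 3^3 * 11^1* 13^1* 337^1=1301157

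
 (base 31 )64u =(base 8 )13440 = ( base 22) c52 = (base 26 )8ji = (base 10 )5920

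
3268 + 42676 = 45944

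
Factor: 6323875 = 5^3*50591^1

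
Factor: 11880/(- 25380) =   -  22/47 = - 2^1 * 11^1*47^( - 1)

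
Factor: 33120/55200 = 3/5  =  3^1*5^( - 1 )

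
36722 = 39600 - 2878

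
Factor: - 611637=-3^1*13^1*15683^1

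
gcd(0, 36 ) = 36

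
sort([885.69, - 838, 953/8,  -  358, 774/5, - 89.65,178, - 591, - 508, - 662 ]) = [-838, - 662, -591, - 508,-358,-89.65,953/8, 774/5 , 178, 885.69]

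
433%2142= 433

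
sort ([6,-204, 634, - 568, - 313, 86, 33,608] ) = [  -  568, - 313, - 204, 6, 33,86,  608,634 ]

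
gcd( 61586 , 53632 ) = 2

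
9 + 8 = 17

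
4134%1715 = 704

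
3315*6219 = 20615985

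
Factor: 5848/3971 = 2^3*11^( - 1)*17^1 * 19^(-2 )*43^1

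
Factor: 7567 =7^1 * 23^1 * 47^1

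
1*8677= 8677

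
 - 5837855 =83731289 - 89569144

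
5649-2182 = 3467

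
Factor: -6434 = -2^1*3217^1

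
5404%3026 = 2378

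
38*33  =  1254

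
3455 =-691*( - 5)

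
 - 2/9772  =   - 1 + 4885/4886=- 0.00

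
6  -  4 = 2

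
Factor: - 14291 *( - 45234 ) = 2^1*3^2*7^1* 31^1 * 359^1*461^1 =646439094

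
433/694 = 433/694 = 0.62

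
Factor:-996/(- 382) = 2^1*3^1*83^1*191^( - 1) = 498/191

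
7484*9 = 67356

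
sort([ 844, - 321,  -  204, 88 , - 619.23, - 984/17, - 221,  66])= [ -619.23,-321,-221, - 204, - 984/17, 66,  88,844 ] 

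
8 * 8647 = 69176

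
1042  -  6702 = -5660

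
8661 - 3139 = 5522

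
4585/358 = 4585/358 = 12.81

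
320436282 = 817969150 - 497532868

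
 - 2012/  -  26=77 + 5/13 = 77.38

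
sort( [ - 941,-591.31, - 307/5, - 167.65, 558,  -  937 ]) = [  -  941, - 937,  -  591.31, - 167.65, - 307/5,558]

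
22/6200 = 11/3100 = 0.00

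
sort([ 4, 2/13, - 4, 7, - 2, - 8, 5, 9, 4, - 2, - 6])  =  [ - 8, - 6, - 4, - 2,-2, 2/13 , 4,4, 5, 7, 9 ] 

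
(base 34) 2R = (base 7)164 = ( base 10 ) 95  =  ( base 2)1011111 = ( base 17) 5A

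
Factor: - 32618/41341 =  - 2^1*47^1*347^1*41341^( - 1 ) 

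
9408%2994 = 426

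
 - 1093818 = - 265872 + -827946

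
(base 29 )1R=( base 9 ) 62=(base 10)56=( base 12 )48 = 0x38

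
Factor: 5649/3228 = 2^(-2 )* 7^1 = 7/4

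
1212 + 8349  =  9561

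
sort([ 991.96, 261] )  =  [ 261,991.96]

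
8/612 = 2/153= 0.01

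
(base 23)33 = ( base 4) 1020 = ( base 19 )3F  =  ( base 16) 48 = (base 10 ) 72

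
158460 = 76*2085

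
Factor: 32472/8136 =451/113 = 11^1*41^1*113^(-1)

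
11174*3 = 33522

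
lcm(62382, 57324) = 2120988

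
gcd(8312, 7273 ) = 1039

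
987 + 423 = 1410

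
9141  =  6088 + 3053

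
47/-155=-47/155 = -0.30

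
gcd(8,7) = 1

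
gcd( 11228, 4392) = 4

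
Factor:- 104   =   - 2^3 *13^1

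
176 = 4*44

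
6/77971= 6/77971 = 0.00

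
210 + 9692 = 9902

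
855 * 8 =6840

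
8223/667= 8223/667 = 12.33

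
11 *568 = 6248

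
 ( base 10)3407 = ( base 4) 311033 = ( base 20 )8a7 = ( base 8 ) 6517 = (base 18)A95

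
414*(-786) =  - 325404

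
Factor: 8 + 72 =80=2^4 * 5^1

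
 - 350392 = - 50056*7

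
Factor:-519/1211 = -3^1*7^( - 1) = - 3/7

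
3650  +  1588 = 5238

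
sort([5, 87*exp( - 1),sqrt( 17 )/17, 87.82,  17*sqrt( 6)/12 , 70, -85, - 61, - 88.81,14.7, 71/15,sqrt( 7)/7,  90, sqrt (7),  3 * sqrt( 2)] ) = [ - 88.81, - 85, - 61, sqrt( 17)/17, sqrt(7)/7 , sqrt( 7 ),17*sqrt(6)/12, 3*sqrt( 2) , 71/15, 5,  14.7,87* exp ( - 1), 70, 87.82,90 ]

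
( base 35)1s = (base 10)63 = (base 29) 25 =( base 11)58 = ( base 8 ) 77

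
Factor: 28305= 3^2 * 5^1*17^1*37^1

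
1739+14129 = 15868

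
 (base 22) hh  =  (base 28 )DR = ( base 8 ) 607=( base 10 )391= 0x187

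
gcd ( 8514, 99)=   99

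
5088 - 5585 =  - 497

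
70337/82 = 857 + 63/82 = 857.77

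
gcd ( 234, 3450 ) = 6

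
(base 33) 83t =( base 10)8840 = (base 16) 2288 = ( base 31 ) 965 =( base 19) 1595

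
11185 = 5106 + 6079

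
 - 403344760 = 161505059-564849819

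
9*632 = 5688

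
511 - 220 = 291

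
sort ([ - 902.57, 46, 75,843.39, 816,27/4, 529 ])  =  [ - 902.57, 27/4 , 46,75, 529,  816,843.39 ]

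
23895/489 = 48 + 141/163 = 48.87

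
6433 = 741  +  5692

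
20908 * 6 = 125448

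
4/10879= 4/10879 = 0.00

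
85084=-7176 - -92260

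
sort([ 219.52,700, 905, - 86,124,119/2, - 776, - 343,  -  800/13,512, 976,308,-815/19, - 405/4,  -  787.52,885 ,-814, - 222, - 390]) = [ - 814, - 787.52  ,- 776, - 390, - 343,- 222,-405/4,-86, - 800/13, - 815/19,119/2,124, 219.52,308,512, 700,885, 905,976] 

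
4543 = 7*649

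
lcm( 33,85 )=2805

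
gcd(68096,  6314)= 14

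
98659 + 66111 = 164770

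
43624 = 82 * 532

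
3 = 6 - 3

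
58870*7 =412090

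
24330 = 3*8110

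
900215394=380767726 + 519447668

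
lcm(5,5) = 5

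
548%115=88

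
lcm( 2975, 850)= 5950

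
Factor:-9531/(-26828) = 27/76 = 2^( - 2 )*3^3*19^( - 1 ) 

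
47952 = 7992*6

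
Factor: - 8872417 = -31^1 * 503^1*569^1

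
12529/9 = 12529/9=1392.11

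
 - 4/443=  - 4/443  =  - 0.01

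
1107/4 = 276 + 3/4 = 276.75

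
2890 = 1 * 2890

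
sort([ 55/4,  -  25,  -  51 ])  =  [ - 51 ,  -  25,55/4]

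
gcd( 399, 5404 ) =7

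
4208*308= 1296064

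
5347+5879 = 11226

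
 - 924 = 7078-8002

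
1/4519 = 1/4519 = 0.00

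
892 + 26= 918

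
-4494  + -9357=-13851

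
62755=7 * 8965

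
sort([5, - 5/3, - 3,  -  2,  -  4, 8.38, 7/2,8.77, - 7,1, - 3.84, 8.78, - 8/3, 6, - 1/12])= [-7, - 4, - 3.84,-3, - 8/3, - 2, - 5/3, - 1/12, 1, 7/2, 5, 6,  8.38,8.77, 8.78]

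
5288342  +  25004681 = 30293023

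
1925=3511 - 1586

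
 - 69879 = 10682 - 80561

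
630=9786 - 9156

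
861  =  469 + 392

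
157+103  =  260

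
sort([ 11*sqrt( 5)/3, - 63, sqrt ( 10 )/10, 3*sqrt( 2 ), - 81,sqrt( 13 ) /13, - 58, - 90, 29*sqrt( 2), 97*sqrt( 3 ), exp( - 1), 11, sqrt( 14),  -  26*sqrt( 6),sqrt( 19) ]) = [ - 90, - 81, - 26*sqrt( 6), - 63, - 58,sqrt( 13) /13,sqrt( 10 ) /10, exp(  -  1),sqrt(14),3*sqrt( 2),sqrt( 19), 11*sqrt ( 5)/3,11,29*sqrt(2),97*sqrt(3)]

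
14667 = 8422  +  6245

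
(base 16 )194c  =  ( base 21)EE8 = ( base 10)6476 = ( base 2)1100101001100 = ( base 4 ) 1211030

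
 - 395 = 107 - 502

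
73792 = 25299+48493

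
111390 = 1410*79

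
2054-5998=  - 3944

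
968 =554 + 414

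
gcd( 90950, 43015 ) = 5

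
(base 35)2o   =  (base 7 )163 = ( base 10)94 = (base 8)136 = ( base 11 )86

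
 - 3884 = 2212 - 6096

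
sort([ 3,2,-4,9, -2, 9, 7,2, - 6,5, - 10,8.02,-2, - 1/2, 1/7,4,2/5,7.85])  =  [ - 10, - 6,-4,- 2, - 2, - 1/2,1/7,2/5 , 2, 2,3,4,5,7,7.85,8.02,9  ,  9 ] 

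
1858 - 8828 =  - 6970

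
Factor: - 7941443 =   -  67^1 * 118529^1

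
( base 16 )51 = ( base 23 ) 3c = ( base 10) 81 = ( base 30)2l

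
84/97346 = 42/48673  =  0.00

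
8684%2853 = 125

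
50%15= 5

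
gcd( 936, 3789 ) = 9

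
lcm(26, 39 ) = 78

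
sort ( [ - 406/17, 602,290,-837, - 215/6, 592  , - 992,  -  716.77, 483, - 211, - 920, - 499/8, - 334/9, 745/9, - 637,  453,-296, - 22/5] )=[  -  992, - 920,-837, - 716.77, - 637, - 296, - 211,  -  499/8, - 334/9, -215/6 , - 406/17,- 22/5, 745/9 , 290, 453, 483, 592, 602] 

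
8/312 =1/39=0.03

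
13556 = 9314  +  4242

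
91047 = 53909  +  37138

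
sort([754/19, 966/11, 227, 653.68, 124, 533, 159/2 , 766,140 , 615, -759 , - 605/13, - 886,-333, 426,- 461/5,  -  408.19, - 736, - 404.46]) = [- 886,-759, - 736,  -  408.19, - 404.46, - 333,-461/5 , - 605/13 , 754/19,159/2, 966/11,124,  140, 227, 426,  533, 615, 653.68, 766 ] 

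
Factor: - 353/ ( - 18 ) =2^( - 1)*3^(-2)*353^1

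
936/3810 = 156/635 = 0.25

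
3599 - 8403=  -  4804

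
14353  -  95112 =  - 80759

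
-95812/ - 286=335+1/143 =335.01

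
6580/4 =1645 = 1645.00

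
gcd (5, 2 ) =1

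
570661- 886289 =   -  315628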